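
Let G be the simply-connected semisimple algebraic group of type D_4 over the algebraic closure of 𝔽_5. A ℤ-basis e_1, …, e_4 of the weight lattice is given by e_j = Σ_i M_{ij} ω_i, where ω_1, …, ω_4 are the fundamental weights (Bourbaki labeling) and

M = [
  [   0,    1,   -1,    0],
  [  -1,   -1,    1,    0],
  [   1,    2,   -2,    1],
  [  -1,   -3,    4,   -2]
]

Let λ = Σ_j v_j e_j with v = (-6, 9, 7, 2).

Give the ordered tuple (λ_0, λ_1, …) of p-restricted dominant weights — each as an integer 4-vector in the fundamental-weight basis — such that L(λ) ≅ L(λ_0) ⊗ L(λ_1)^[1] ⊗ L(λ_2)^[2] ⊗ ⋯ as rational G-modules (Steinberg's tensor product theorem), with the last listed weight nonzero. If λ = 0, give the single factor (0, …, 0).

In the fundamental-weight basis, λ has coordinates c = M·v (v = (-6, 9, 7, 2)):
  c_1 = (0)·(-6) + (1)·(9) + (-1)·(7) + (0)·(2) = 2
  c_2 = (-1)·(-6) + (-1)·(9) + (1)·(7) + (0)·(2) = 4
  c_3 = (1)·(-6) + (2)·(9) + (-2)·(7) + (1)·(2) = 0
  c_4 = (-1)·(-6) + (-3)·(9) + (4)·(7) + (-2)·(2) = 3
Base-5 expansion of each c_i:
  c_1 = 2 = 2·5^0
  c_2 = 4 = 4·5^0
  c_3 = 0
  c_4 = 3 = 3·5^0
Factor λ_0 = (2, 4, 0, 3)

((2, 4, 0, 3),)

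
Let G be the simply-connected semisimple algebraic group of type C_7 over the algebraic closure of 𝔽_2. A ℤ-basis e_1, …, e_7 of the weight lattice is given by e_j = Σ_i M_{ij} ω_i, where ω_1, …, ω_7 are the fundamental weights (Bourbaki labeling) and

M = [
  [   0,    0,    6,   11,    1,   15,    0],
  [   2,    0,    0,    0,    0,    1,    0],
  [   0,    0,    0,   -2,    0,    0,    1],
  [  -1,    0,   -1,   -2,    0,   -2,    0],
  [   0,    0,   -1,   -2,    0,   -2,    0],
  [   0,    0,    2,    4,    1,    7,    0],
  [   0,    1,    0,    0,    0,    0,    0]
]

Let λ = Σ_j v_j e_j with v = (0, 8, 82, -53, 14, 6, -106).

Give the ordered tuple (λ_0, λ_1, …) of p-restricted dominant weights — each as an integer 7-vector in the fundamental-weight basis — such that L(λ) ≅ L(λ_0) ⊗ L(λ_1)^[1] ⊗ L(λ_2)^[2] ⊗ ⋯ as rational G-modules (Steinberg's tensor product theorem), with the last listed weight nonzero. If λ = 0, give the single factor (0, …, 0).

((1, 0, 0, 0, 0, 0, 0), (0, 1, 0, 0, 0, 0, 0), (1, 1, 0, 1, 1, 0, 0), (1, 0, 0, 1, 1, 1, 1))

ω-coordinates c = M·v, v = (0, 8, 82, -53, 14, 6, -106):
  c_1 = 0*0 + 0*8 + 6*82 + 11*-53 + 1*14 + 15*6 + 0*-106 = 13
  c_2 = 2*0 + 0*8 + 0*82 + 0*-53 + 0*14 + 1*6 + 0*-106 = 6
  c_3 = 0*0 + 0*8 + 0*82 + -2*-53 + 0*14 + 0*6 + 1*-106 = 0
  c_4 = -1*0 + 0*8 + -1*82 + -2*-53 + 0*14 + -2*6 + 0*-106 = 12
  c_5 = 0*0 + 0*8 + -1*82 + -2*-53 + 0*14 + -2*6 + 0*-106 = 12
  c_6 = 0*0 + 0*8 + 2*82 + 4*-53 + 1*14 + 7*6 + 0*-106 = 8
  c_7 = 0*0 + 1*8 + 0*82 + 0*-53 + 0*14 + 0*6 + 0*-106 = 8
Expand coordinatewise in base 2:
  c_1 = 13 = 1·2^0 + 0·2^1 + 1·2^2 + 1·2^3
  c_2 = 6 = 0·2^0 + 1·2^1 + 1·2^2
  c_3 = 0
  c_4 = 12 = 0·2^0 + 0·2^1 + 1·2^2 + 1·2^3
  c_5 = 12 = 0·2^0 + 0·2^1 + 1·2^2 + 1·2^3
  c_6 = 8 = 0·2^0 + 0·2^1 + 0·2^2 + 1·2^3
  c_7 = 8 = 0·2^0 + 0·2^1 + 0·2^2 + 1·2^3
p-restricted factor λ_0 = (1, 0, 0, 0, 0, 0, 0)
p-restricted factor λ_1 = (0, 1, 0, 0, 0, 0, 0)
p-restricted factor λ_2 = (1, 1, 0, 1, 1, 0, 0)
p-restricted factor λ_3 = (1, 0, 0, 1, 1, 1, 1)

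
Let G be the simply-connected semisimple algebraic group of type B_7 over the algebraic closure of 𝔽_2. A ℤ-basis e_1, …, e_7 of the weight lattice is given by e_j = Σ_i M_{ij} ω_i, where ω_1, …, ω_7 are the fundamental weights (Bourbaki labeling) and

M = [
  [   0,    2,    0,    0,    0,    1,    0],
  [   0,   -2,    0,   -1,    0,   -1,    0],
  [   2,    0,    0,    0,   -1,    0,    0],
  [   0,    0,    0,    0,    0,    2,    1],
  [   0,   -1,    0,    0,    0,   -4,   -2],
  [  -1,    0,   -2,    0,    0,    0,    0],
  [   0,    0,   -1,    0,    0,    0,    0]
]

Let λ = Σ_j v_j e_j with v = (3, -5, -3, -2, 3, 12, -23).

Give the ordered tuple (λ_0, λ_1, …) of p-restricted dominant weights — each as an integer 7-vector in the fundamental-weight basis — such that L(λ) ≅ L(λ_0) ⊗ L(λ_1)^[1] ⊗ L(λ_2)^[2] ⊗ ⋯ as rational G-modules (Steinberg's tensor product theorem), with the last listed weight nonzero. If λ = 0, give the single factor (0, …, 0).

((0, 0, 1, 1, 1, 1, 1), (1, 0, 1, 0, 1, 1, 1))

Compute c_i = Σ_j M_{ij} v_j with v = (3, -5, -3, -2, 3, 12, -23):
  c_1 = 0·3 + (2)·(-5) + (0)·(-3) + (0)·(-2) + 0·3 + 1·12 + (0)·(-23) = 2
  c_2 = 0·3 + (-2)·(-5) + (0)·(-3) + (-1)·(-2) + 0·3 + (-1)·(12) + (0)·(-23) = 0
  c_3 = 2·3 + (0)·(-5) + (0)·(-3) + (0)·(-2) + (-1)·(3) + 0·12 + (0)·(-23) = 3
  c_4 = 0·3 + (0)·(-5) + (0)·(-3) + (0)·(-2) + 0·3 + 2·12 + (1)·(-23) = 1
  c_5 = 0·3 + (-1)·(-5) + (0)·(-3) + (0)·(-2) + 0·3 + (-4)·(12) + (-2)·(-23) = 3
  c_6 = (-1)·(3) + (0)·(-5) + (-2)·(-3) + (0)·(-2) + 0·3 + 0·12 + (0)·(-23) = 3
  c_7 = 0·3 + (0)·(-5) + (-1)·(-3) + (0)·(-2) + 0·3 + 0·12 + (0)·(-23) = 3
p = 2; digits c_i = Σ_j d_{ij}·2^j, 0 ≤ d_{ij} < 2:
  c_1 = 2 = 0·2^0 + 1·2^1
  c_2 = 0
  c_3 = 3 = 1·2^0 + 1·2^1
  c_4 = 1 = 1·2^0
  c_5 = 3 = 1·2^0 + 1·2^1
  c_6 = 3 = 1·2^0 + 1·2^1
  c_7 = 3 = 1·2^0 + 1·2^1
Factor λ_0 = (0, 0, 1, 1, 1, 1, 1)
Factor λ_1 = (1, 0, 1, 0, 1, 1, 1)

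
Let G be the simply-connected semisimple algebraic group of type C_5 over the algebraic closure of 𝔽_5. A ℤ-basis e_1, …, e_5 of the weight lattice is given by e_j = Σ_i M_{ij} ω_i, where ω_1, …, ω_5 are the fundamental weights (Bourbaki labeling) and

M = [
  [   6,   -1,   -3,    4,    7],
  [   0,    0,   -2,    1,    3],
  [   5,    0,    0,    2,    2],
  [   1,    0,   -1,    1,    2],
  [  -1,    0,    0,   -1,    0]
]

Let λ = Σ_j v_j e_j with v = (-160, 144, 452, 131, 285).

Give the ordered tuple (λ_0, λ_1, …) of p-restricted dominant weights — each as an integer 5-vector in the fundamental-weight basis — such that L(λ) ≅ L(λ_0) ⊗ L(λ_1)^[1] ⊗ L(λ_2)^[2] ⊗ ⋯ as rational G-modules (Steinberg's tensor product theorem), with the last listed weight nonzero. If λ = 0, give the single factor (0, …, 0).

((4, 2, 2, 4, 4), (1, 1, 1, 2, 0), (2, 3, 1, 3, 1))

ω-coordinates c = M·v, v = (-160, 144, 452, 131, 285):
  c_1 = (6)·(-160) + (-1)·(144) + (-3)·(452) + 4·131 + 7·285 = 59
  c_2 = (0)·(-160) + 0·144 + (-2)·(452) + 1·131 + 3·285 = 82
  c_3 = (5)·(-160) + 0·144 + 0·452 + 2·131 + 2·285 = 32
  c_4 = (1)·(-160) + 0·144 + (-1)·(452) + 1·131 + 2·285 = 89
  c_5 = (-1)·(-160) + 0·144 + 0·452 + (-1)·(131) + 0·285 = 29
p = 5; digits c_i = Σ_j d_{ij}·5^j, 0 ≤ d_{ij} < 5:
  c_1 = 59 = 4·5^0 + 1·5^1 + 2·5^2
  c_2 = 82 = 2·5^0 + 1·5^1 + 3·5^2
  c_3 = 32 = 2·5^0 + 1·5^1 + 1·5^2
  c_4 = 89 = 4·5^0 + 2·5^1 + 3·5^2
  c_5 = 29 = 4·5^0 + 0·5^1 + 1·5^2
Factor λ_0 = (4, 2, 2, 4, 4)
Factor λ_1 = (1, 1, 1, 2, 0)
Factor λ_2 = (2, 3, 1, 3, 1)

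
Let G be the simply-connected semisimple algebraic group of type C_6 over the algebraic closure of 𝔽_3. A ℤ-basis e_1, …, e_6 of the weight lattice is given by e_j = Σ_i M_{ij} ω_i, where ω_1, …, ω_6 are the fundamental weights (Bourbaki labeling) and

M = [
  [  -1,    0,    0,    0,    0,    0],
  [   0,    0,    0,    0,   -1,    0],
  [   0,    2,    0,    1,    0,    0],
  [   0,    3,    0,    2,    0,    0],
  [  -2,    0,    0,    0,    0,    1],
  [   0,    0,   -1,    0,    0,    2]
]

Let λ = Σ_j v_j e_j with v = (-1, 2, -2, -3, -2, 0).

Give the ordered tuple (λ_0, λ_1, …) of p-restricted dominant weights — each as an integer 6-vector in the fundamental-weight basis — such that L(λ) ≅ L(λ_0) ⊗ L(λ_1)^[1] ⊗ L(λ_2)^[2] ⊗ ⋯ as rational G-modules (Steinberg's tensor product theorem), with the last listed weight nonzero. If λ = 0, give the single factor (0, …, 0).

((1, 2, 1, 0, 2, 2),)

Change of basis e → ω: c = M·v where v = (-1, 2, -2, -3, -2, 0):
  c_1 = -1*-1 + 0*2 + 0*-2 + 0*-3 + 0*-2 + 0*0 = 1
  c_2 = 0*-1 + 0*2 + 0*-2 + 0*-3 + -1*-2 + 0*0 = 2
  c_3 = 0*-1 + 2*2 + 0*-2 + 1*-3 + 0*-2 + 0*0 = 1
  c_4 = 0*-1 + 3*2 + 0*-2 + 2*-3 + 0*-2 + 0*0 = 0
  c_5 = -2*-1 + 0*2 + 0*-2 + 0*-3 + 0*-2 + 1*0 = 2
  c_6 = 0*-1 + 0*2 + -1*-2 + 0*-3 + 0*-2 + 2*0 = 2
p = 3; digits c_i = Σ_j d_{ij}·3^j, 0 ≤ d_{ij} < 3:
  c_1 = 1 = 1·3^0
  c_2 = 2 = 2·3^0
  c_3 = 1 = 1·3^0
  c_4 = 0
  c_5 = 2 = 2·3^0
  c_6 = 2 = 2·3^0
p-restricted factor λ_0 = (1, 2, 1, 0, 2, 2)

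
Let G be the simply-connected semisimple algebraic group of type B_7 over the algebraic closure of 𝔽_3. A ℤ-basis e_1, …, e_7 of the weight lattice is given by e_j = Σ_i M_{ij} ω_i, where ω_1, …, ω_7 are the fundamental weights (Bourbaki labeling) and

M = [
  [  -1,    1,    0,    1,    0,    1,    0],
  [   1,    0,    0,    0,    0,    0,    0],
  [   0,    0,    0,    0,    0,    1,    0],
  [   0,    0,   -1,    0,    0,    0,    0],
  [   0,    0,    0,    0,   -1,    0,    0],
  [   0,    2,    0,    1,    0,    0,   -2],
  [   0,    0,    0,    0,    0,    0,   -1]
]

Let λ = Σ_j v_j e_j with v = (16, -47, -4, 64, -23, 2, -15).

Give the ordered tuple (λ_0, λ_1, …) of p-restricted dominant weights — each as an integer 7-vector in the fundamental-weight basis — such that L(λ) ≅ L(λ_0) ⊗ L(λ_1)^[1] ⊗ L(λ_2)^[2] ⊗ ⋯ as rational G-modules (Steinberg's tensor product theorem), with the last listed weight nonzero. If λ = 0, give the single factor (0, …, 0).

Change of basis e → ω: c = M·v where v = (16, -47, -4, 64, -23, 2, -15):
  c_1 = (-1)·(16) + (1)·(-47) + (0)·(-4) + (1)·(64) + (0)·(-23) + (1)·(2) + (0)·(-15) = 3
  c_2 = (1)·(16) + (0)·(-47) + (0)·(-4) + (0)·(64) + (0)·(-23) + (0)·(2) + (0)·(-15) = 16
  c_3 = (0)·(16) + (0)·(-47) + (0)·(-4) + (0)·(64) + (0)·(-23) + (1)·(2) + (0)·(-15) = 2
  c_4 = (0)·(16) + (0)·(-47) + (-1)·(-4) + (0)·(64) + (0)·(-23) + (0)·(2) + (0)·(-15) = 4
  c_5 = (0)·(16) + (0)·(-47) + (0)·(-4) + (0)·(64) + (-1)·(-23) + (0)·(2) + (0)·(-15) = 23
  c_6 = (0)·(16) + (2)·(-47) + (0)·(-4) + (1)·(64) + (0)·(-23) + (0)·(2) + (-2)·(-15) = 0
  c_7 = (0)·(16) + (0)·(-47) + (0)·(-4) + (0)·(64) + (0)·(-23) + (0)·(2) + (-1)·(-15) = 15
Expand coordinatewise in base 3:
  c_1 = 3 = 0·3^0 + 1·3^1
  c_2 = 16 = 1·3^0 + 2·3^1 + 1·3^2
  c_3 = 2 = 2·3^0
  c_4 = 4 = 1·3^0 + 1·3^1
  c_5 = 23 = 2·3^0 + 1·3^1 + 2·3^2
  c_6 = 0
  c_7 = 15 = 0·3^0 + 2·3^1 + 1·3^2
λ_0 = (0, 1, 2, 1, 2, 0, 0)
λ_1 = (1, 2, 0, 1, 1, 0, 2)
λ_2 = (0, 1, 0, 0, 2, 0, 1)

((0, 1, 2, 1, 2, 0, 0), (1, 2, 0, 1, 1, 0, 2), (0, 1, 0, 0, 2, 0, 1))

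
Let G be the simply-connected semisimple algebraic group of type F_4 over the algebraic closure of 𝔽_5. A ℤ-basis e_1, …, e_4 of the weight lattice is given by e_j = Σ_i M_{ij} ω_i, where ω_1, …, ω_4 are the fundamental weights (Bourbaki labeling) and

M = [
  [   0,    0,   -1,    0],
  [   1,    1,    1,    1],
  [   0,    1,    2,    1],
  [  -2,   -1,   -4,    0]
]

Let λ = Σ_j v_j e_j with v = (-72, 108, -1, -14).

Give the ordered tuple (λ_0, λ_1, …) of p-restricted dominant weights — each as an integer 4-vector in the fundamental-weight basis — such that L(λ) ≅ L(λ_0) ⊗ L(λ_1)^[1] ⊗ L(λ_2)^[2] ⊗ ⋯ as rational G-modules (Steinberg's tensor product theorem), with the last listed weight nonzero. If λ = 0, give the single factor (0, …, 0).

Change of basis e → ω: c = M·v where v = (-72, 108, -1, -14):
  c_1 = (0)·(-72) + (0)·(108) + (-1)·(-1) + (0)·(-14) = 1
  c_2 = (1)·(-72) + (1)·(108) + (1)·(-1) + (1)·(-14) = 21
  c_3 = (0)·(-72) + (1)·(108) + (2)·(-1) + (1)·(-14) = 92
  c_4 = (-2)·(-72) + (-1)·(108) + (-4)·(-1) + (0)·(-14) = 40
Expand coordinatewise in base 5:
  c_1 = 1 = 1·5^0
  c_2 = 21 = 1·5^0 + 4·5^1
  c_3 = 92 = 2·5^0 + 3·5^1 + 3·5^2
  c_4 = 40 = 0·5^0 + 3·5^1 + 1·5^2
Factor λ_0 = (1, 1, 2, 0)
Factor λ_1 = (0, 4, 3, 3)
Factor λ_2 = (0, 0, 3, 1)

((1, 1, 2, 0), (0, 4, 3, 3), (0, 0, 3, 1))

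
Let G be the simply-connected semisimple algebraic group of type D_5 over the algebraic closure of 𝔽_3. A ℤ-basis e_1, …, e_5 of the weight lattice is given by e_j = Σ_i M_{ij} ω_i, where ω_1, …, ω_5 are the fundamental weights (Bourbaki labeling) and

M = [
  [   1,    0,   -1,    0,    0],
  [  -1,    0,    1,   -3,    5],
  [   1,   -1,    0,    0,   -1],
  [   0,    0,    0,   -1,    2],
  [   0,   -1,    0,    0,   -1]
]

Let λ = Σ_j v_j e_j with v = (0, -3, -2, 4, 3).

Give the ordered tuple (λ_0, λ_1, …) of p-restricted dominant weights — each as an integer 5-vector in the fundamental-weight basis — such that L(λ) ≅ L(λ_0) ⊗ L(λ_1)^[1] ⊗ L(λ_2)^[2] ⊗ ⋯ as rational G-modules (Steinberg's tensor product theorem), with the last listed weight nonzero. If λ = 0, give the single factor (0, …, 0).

In the fundamental-weight basis, λ has coordinates c = M·v (v = (0, -3, -2, 4, 3)):
  c_1 = 1·0 + (0)·(-3) + (-1)·(-2) + 0·4 + 0·3 = 2
  c_2 = (-1)·(0) + (0)·(-3) + (1)·(-2) + (-3)·(4) + 5·3 = 1
  c_3 = 1·0 + (-1)·(-3) + (0)·(-2) + 0·4 + (-1)·(3) = 0
  c_4 = 0·0 + (0)·(-3) + (0)·(-2) + (-1)·(4) + 2·3 = 2
  c_5 = 0·0 + (-1)·(-3) + (0)·(-2) + 0·4 + (-1)·(3) = 0
Expand coordinatewise in base 3:
  c_1 = 2 = 2·3^0
  c_2 = 1 = 1·3^0
  c_3 = 0
  c_4 = 2 = 2·3^0
  c_5 = 0
Factor λ_0 = (2, 1, 0, 2, 0)

((2, 1, 0, 2, 0),)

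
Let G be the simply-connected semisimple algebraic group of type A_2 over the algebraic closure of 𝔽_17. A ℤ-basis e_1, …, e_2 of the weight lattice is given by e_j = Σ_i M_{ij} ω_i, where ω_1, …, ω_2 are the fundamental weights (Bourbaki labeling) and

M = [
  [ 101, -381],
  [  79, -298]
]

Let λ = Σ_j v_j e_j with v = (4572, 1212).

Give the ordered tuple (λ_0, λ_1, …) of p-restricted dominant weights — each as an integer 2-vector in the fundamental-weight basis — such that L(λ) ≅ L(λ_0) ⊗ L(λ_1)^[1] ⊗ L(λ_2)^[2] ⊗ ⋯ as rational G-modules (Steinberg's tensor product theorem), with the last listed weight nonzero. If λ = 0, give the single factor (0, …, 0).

Compute c_i = Σ_j M_{ij} v_j with v = (4572, 1212):
  c_1 = 101*4572 + -381*1212 = 0
  c_2 = 79*4572 + -298*1212 = 12
Base-17 expansion of each c_i:
  c_1 = 0
  c_2 = 12 = 12·17^0
p-restricted factor λ_0 = (0, 12)

((0, 12),)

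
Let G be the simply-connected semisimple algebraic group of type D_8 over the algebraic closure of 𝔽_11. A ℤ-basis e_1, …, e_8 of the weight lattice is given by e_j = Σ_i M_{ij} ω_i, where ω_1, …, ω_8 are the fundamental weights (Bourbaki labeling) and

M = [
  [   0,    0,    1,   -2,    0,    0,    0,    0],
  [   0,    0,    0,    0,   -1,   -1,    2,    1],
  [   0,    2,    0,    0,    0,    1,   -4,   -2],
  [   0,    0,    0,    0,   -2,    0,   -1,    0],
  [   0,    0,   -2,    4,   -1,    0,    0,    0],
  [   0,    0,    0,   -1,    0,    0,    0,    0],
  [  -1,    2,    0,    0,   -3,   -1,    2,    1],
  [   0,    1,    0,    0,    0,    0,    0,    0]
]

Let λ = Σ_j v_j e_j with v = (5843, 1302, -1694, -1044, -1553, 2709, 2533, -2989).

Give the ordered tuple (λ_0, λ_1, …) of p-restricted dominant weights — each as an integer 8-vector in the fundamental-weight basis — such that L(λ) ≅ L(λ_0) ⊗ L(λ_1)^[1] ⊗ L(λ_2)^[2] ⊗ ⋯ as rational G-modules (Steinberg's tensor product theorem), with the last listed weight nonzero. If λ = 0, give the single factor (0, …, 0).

In the fundamental-weight basis, λ has coordinates c = M·v (v = (5843, 1302, -1694, -1044, -1553, 2709, 2533, -2989)):
  c_1 = 0·5843 + 0·1302 + (1)·(-1694) + (-2)·(-1044) + (0)·(-1553) + 0·2709 + 0·2533 + (0)·(-2989) = 394
  c_2 = 0·5843 + 0·1302 + (0)·(-1694) + (0)·(-1044) + (-1)·(-1553) + (-1)·(2709) + 2·2533 + (1)·(-2989) = 921
  c_3 = 0·5843 + 2·1302 + (0)·(-1694) + (0)·(-1044) + (0)·(-1553) + 1·2709 + (-4)·(2533) + (-2)·(-2989) = 1159
  c_4 = 0·5843 + 0·1302 + (0)·(-1694) + (0)·(-1044) + (-2)·(-1553) + 0·2709 + (-1)·(2533) + (0)·(-2989) = 573
  c_5 = 0·5843 + 0·1302 + (-2)·(-1694) + (4)·(-1044) + (-1)·(-1553) + 0·2709 + 0·2533 + (0)·(-2989) = 765
  c_6 = 0·5843 + 0·1302 + (0)·(-1694) + (-1)·(-1044) + (0)·(-1553) + 0·2709 + 0·2533 + (0)·(-2989) = 1044
  c_7 = (-1)·(5843) + 2·1302 + (0)·(-1694) + (0)·(-1044) + (-3)·(-1553) + (-1)·(2709) + 2·2533 + (1)·(-2989) = 788
  c_8 = 0·5843 + 1·1302 + (0)·(-1694) + (0)·(-1044) + (0)·(-1553) + 0·2709 + 0·2533 + (0)·(-2989) = 1302
Base-11 expansion of each c_i:
  c_1 = 394 = 9·11^0 + 2·11^1 + 3·11^2
  c_2 = 921 = 8·11^0 + 6·11^1 + 7·11^2
  c_3 = 1159 = 4·11^0 + 6·11^1 + 9·11^2
  c_4 = 573 = 1·11^0 + 8·11^1 + 4·11^2
  c_5 = 765 = 6·11^0 + 3·11^1 + 6·11^2
  c_6 = 1044 = 10·11^0 + 6·11^1 + 8·11^2
  c_7 = 788 = 7·11^0 + 5·11^1 + 6·11^2
  c_8 = 1302 = 4·11^0 + 8·11^1 + 10·11^2
p-restricted factor λ_0 = (9, 8, 4, 1, 6, 10, 7, 4)
p-restricted factor λ_1 = (2, 6, 6, 8, 3, 6, 5, 8)
p-restricted factor λ_2 = (3, 7, 9, 4, 6, 8, 6, 10)

((9, 8, 4, 1, 6, 10, 7, 4), (2, 6, 6, 8, 3, 6, 5, 8), (3, 7, 9, 4, 6, 8, 6, 10))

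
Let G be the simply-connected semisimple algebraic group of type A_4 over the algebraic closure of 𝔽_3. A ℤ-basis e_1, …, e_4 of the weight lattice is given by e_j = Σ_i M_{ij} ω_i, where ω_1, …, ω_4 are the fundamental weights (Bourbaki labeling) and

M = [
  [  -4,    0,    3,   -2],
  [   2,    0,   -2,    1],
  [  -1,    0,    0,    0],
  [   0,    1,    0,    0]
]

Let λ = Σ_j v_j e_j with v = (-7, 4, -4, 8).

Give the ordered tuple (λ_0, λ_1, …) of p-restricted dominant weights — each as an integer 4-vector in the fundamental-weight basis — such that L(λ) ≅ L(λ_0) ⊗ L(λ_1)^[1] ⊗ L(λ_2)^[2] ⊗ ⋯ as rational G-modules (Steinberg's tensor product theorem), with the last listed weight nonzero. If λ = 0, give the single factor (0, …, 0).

((0, 2, 1, 1), (0, 0, 2, 1))

ω-coordinates c = M·v, v = (-7, 4, -4, 8):
  c_1 = (-4)·(-7) + (0)·(4) + (3)·(-4) + (-2)·(8) = 0
  c_2 = (2)·(-7) + (0)·(4) + (-2)·(-4) + (1)·(8) = 2
  c_3 = (-1)·(-7) + (0)·(4) + (0)·(-4) + (0)·(8) = 7
  c_4 = (0)·(-7) + (1)·(4) + (0)·(-4) + (0)·(8) = 4
Expand coordinatewise in base 3:
  c_1 = 0
  c_2 = 2 = 2·3^0
  c_3 = 7 = 1·3^0 + 2·3^1
  c_4 = 4 = 1·3^0 + 1·3^1
p-restricted factor λ_0 = (0, 2, 1, 1)
p-restricted factor λ_1 = (0, 0, 2, 1)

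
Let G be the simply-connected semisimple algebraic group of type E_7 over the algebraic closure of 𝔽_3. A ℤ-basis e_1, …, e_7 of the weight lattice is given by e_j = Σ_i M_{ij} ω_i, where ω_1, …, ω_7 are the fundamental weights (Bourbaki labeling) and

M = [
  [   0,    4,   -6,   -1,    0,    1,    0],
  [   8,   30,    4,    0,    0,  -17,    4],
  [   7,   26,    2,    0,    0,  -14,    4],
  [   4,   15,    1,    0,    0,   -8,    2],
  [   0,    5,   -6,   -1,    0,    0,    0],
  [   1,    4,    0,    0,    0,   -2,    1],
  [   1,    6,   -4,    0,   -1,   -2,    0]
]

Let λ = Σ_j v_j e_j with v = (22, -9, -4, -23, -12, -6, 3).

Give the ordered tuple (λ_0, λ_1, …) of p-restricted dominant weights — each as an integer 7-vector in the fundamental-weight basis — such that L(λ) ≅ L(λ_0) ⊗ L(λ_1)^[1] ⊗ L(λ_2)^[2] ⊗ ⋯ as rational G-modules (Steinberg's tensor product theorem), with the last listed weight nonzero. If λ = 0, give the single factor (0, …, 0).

((2, 1, 2, 0, 2, 1, 2), (1, 1, 2, 1, 0, 0, 2))

Change of basis e → ω: c = M·v where v = (22, -9, -4, -23, -12, -6, 3):
  c_1 = 0·22 + (4)·(-9) + (-6)·(-4) + (-1)·(-23) + (0)·(-12) + (1)·(-6) + 0·3 = 5
  c_2 = 8·22 + (30)·(-9) + (4)·(-4) + (0)·(-23) + (0)·(-12) + (-17)·(-6) + 4·3 = 4
  c_3 = 7·22 + (26)·(-9) + (2)·(-4) + (0)·(-23) + (0)·(-12) + (-14)·(-6) + 4·3 = 8
  c_4 = 4·22 + (15)·(-9) + (1)·(-4) + (0)·(-23) + (0)·(-12) + (-8)·(-6) + 2·3 = 3
  c_5 = 0·22 + (5)·(-9) + (-6)·(-4) + (-1)·(-23) + (0)·(-12) + (0)·(-6) + 0·3 = 2
  c_6 = 1·22 + (4)·(-9) + (0)·(-4) + (0)·(-23) + (0)·(-12) + (-2)·(-6) + 1·3 = 1
  c_7 = 1·22 + (6)·(-9) + (-4)·(-4) + (0)·(-23) + (-1)·(-12) + (-2)·(-6) + 0·3 = 8
p = 3; digits c_i = Σ_j d_{ij}·3^j, 0 ≤ d_{ij} < 3:
  c_1 = 5 = 2·3^0 + 1·3^1
  c_2 = 4 = 1·3^0 + 1·3^1
  c_3 = 8 = 2·3^0 + 2·3^1
  c_4 = 3 = 0·3^0 + 1·3^1
  c_5 = 2 = 2·3^0
  c_6 = 1 = 1·3^0
  c_7 = 8 = 2·3^0 + 2·3^1
Factor λ_0 = (2, 1, 2, 0, 2, 1, 2)
Factor λ_1 = (1, 1, 2, 1, 0, 0, 2)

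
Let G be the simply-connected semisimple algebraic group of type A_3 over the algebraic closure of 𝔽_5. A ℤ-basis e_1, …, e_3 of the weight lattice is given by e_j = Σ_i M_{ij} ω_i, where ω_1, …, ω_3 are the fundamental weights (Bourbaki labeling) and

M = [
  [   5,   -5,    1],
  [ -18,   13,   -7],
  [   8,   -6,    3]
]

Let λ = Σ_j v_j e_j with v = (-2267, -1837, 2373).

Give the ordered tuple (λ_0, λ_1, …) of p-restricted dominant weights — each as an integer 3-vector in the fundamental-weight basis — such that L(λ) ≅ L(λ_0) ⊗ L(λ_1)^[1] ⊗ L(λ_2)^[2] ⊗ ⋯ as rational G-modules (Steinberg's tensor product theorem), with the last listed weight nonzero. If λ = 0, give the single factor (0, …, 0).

ω-coordinates c = M·v, v = (-2267, -1837, 2373):
  c_1 = 5*-2267 + -5*-1837 + 1*2373 = 223
  c_2 = -18*-2267 + 13*-1837 + -7*2373 = 314
  c_3 = 8*-2267 + -6*-1837 + 3*2373 = 5
Writing each c_i in base p = 5:
  c_1 = 223 = 3·5^0 + 4·5^1 + 3·5^2 + 1·5^3
  c_2 = 314 = 4·5^0 + 2·5^1 + 2·5^2 + 2·5^3
  c_3 = 5 = 0·5^0 + 1·5^1
p-restricted factor λ_0 = (3, 4, 0)
p-restricted factor λ_1 = (4, 2, 1)
p-restricted factor λ_2 = (3, 2, 0)
p-restricted factor λ_3 = (1, 2, 0)

((3, 4, 0), (4, 2, 1), (3, 2, 0), (1, 2, 0))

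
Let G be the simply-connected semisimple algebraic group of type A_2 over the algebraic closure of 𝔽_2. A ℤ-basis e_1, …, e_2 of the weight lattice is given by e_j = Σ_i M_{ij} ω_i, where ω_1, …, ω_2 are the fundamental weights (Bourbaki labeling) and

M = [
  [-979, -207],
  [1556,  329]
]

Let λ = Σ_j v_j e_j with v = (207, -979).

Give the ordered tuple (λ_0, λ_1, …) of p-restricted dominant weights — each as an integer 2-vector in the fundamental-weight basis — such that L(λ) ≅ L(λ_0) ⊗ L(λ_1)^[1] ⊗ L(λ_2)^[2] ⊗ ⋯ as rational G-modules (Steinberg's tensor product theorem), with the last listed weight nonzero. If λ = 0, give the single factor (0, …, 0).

((0, 1),)

In the fundamental-weight basis, λ has coordinates c = M·v (v = (207, -979)):
  c_1 = (-979)·(207) + (-207)·(-979) = 0
  c_2 = 1556·207 + (329)·(-979) = 1
Base-2 expansion of each c_i:
  c_1 = 0
  c_2 = 1 = 1·2^0
p-restricted factor λ_0 = (0, 1)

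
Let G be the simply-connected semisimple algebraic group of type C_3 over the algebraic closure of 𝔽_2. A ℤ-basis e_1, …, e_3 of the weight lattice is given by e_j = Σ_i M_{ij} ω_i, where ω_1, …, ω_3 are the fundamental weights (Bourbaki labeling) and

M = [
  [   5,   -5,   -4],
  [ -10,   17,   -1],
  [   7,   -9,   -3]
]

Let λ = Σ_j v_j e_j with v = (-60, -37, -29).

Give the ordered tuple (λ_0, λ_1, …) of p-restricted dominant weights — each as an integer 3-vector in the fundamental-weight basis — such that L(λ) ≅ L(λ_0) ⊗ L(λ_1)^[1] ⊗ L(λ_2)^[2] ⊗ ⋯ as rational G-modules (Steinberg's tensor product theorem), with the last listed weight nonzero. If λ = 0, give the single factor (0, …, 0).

((1, 0, 0),)

ω-coordinates c = M·v, v = (-60, -37, -29):
  c_1 = (5)·(-60) + (-5)·(-37) + (-4)·(-29) = 1
  c_2 = (-10)·(-60) + (17)·(-37) + (-1)·(-29) = 0
  c_3 = (7)·(-60) + (-9)·(-37) + (-3)·(-29) = 0
Writing each c_i in base p = 2:
  c_1 = 1 = 1·2^0
  c_2 = 0
  c_3 = 0
Factor λ_0 = (1, 0, 0)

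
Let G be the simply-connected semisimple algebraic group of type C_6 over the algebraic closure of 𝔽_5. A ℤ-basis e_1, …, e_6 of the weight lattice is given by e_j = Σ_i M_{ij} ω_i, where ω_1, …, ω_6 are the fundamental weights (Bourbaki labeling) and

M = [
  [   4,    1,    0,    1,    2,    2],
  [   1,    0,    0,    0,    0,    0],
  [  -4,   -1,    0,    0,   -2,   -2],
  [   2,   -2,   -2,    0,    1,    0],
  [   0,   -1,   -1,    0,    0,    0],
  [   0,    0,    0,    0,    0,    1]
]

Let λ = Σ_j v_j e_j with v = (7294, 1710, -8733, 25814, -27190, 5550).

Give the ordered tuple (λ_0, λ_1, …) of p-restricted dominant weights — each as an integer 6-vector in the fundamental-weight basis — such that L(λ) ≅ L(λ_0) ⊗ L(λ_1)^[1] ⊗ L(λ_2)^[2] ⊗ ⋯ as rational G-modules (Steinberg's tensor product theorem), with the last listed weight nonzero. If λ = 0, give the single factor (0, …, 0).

((0, 4, 4, 4, 3, 0), (4, 3, 3, 3, 4, 0), (1, 1, 0, 2, 0, 2), (2, 3, 4, 1, 1, 4), (1, 1, 4, 2, 1, 3), (4, 2, 3, 0, 2, 1))

Compute c_i = Σ_j M_{ij} v_j with v = (7294, 1710, -8733, 25814, -27190, 5550):
  c_1 = (4)·(7294) + (1)·(1710) + (0)·(-8733) + (1)·(25814) + (2)·(-27190) + (2)·(5550) = 13420
  c_2 = (1)·(7294) + (0)·(1710) + (0)·(-8733) + (0)·(25814) + (0)·(-27190) + (0)·(5550) = 7294
  c_3 = (-4)·(7294) + (-1)·(1710) + (0)·(-8733) + (0)·(25814) + (-2)·(-27190) + (-2)·(5550) = 12394
  c_4 = (2)·(7294) + (-2)·(1710) + (-2)·(-8733) + (0)·(25814) + (1)·(-27190) + (0)·(5550) = 1444
  c_5 = (0)·(7294) + (-1)·(1710) + (-1)·(-8733) + (0)·(25814) + (0)·(-27190) + (0)·(5550) = 7023
  c_6 = (0)·(7294) + (0)·(1710) + (0)·(-8733) + (0)·(25814) + (0)·(-27190) + (1)·(5550) = 5550
Base-5 expansion of each c_i:
  c_1 = 13420 = 0·5^0 + 4·5^1 + 1·5^2 + 2·5^3 + 1·5^4 + 4·5^5
  c_2 = 7294 = 4·5^0 + 3·5^1 + 1·5^2 + 3·5^3 + 1·5^4 + 2·5^5
  c_3 = 12394 = 4·5^0 + 3·5^1 + 0·5^2 + 4·5^3 + 4·5^4 + 3·5^5
  c_4 = 1444 = 4·5^0 + 3·5^1 + 2·5^2 + 1·5^3 + 2·5^4
  c_5 = 7023 = 3·5^0 + 4·5^1 + 0·5^2 + 1·5^3 + 1·5^4 + 2·5^5
  c_6 = 5550 = 0·5^0 + 0·5^1 + 2·5^2 + 4·5^3 + 3·5^4 + 1·5^5
λ_0 = (0, 4, 4, 4, 3, 0)
λ_1 = (4, 3, 3, 3, 4, 0)
λ_2 = (1, 1, 0, 2, 0, 2)
λ_3 = (2, 3, 4, 1, 1, 4)
λ_4 = (1, 1, 4, 2, 1, 3)
λ_5 = (4, 2, 3, 0, 2, 1)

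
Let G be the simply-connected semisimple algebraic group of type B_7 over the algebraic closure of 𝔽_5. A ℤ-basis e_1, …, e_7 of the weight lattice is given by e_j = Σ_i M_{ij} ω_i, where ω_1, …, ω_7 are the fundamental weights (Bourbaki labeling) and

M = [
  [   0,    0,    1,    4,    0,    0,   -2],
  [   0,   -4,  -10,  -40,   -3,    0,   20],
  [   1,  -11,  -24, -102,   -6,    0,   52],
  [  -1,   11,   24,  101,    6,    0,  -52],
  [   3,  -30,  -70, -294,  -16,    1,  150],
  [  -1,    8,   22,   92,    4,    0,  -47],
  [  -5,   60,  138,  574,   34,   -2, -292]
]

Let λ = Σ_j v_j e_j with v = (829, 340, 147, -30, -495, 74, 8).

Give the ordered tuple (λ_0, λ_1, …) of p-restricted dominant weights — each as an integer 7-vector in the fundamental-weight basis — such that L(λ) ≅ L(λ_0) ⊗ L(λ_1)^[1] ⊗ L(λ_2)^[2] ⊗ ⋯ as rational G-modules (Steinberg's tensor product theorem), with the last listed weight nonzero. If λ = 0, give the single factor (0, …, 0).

((1, 0, 2, 3, 1, 4, 2), (2, 3, 1, 4, 2, 1, 1))

Converting to the ω-basis (c_i = row i of M dotted with v = (829, 340, 147, -30, -495, 74, 8)):
  c_1 = (0)·(829) + (0)·(340) + (1)·(147) + (4)·(-30) + (0)·(-495) + (0)·(74) + (-2)·(8) = 11
  c_2 = (0)·(829) + (-4)·(340) + (-10)·(147) + (-40)·(-30) + (-3)·(-495) + (0)·(74) + (20)·(8) = 15
  c_3 = (1)·(829) + (-11)·(340) + (-24)·(147) + (-102)·(-30) + (-6)·(-495) + (0)·(74) + (52)·(8) = 7
  c_4 = (-1)·(829) + (11)·(340) + (24)·(147) + (101)·(-30) + (6)·(-495) + (0)·(74) + (-52)·(8) = 23
  c_5 = (3)·(829) + (-30)·(340) + (-70)·(147) + (-294)·(-30) + (-16)·(-495) + (1)·(74) + (150)·(8) = 11
  c_6 = (-1)·(829) + (8)·(340) + (22)·(147) + (92)·(-30) + (4)·(-495) + (0)·(74) + (-47)·(8) = 9
  c_7 = (-5)·(829) + (60)·(340) + (138)·(147) + (574)·(-30) + (34)·(-495) + (-2)·(74) + (-292)·(8) = 7
Base-5 expansion of each c_i:
  c_1 = 11 = 1·5^0 + 2·5^1
  c_2 = 15 = 0·5^0 + 3·5^1
  c_3 = 7 = 2·5^0 + 1·5^1
  c_4 = 23 = 3·5^0 + 4·5^1
  c_5 = 11 = 1·5^0 + 2·5^1
  c_6 = 9 = 4·5^0 + 1·5^1
  c_7 = 7 = 2·5^0 + 1·5^1
p-restricted factor λ_0 = (1, 0, 2, 3, 1, 4, 2)
p-restricted factor λ_1 = (2, 3, 1, 4, 2, 1, 1)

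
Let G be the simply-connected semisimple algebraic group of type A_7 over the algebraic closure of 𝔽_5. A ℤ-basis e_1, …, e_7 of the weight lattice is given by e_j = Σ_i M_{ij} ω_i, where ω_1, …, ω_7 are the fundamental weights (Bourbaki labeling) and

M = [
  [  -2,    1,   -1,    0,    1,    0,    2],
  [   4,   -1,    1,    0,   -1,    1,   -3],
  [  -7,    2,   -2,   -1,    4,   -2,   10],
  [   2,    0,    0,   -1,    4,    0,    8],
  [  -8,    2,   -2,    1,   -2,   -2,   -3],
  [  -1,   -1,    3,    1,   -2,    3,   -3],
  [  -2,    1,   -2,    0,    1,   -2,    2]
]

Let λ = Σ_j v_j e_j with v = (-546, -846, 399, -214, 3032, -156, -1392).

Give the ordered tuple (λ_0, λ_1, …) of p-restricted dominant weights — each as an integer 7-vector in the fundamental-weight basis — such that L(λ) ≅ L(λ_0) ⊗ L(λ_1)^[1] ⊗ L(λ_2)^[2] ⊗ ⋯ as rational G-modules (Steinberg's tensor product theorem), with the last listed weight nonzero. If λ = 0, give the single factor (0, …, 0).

Converting to the ω-basis (c_i = row i of M dotted with v = (-546, -846, 399, -214, 3032, -156, -1392)):
  c_1 = (-2)·(-546) + (1)·(-846) + (-1)·(399) + (0)·(-214) + 1·3032 + (0)·(-156) + (2)·(-1392) = 95
  c_2 = (4)·(-546) + (-1)·(-846) + 1·399 + (0)·(-214) + (-1)·(3032) + (1)·(-156) + (-3)·(-1392) = 49
  c_3 = (-7)·(-546) + (2)·(-846) + (-2)·(399) + (-1)·(-214) + 4·3032 + (-2)·(-156) + (10)·(-1392) = 66
  c_4 = (2)·(-546) + (0)·(-846) + 0·399 + (-1)·(-214) + 4·3032 + (0)·(-156) + (8)·(-1392) = 114
  c_5 = (-8)·(-546) + (2)·(-846) + (-2)·(399) + (1)·(-214) + (-2)·(3032) + (-2)·(-156) + (-3)·(-1392) = 88
  c_6 = (-1)·(-546) + (-1)·(-846) + 3·399 + (1)·(-214) + (-2)·(3032) + (3)·(-156) + (-3)·(-1392) = 19
  c_7 = (-2)·(-546) + (1)·(-846) + (-2)·(399) + (0)·(-214) + 1·3032 + (-2)·(-156) + (2)·(-1392) = 8
Base-5 expansion of each c_i:
  c_1 = 95 = 0·5^0 + 4·5^1 + 3·5^2
  c_2 = 49 = 4·5^0 + 4·5^1 + 1·5^2
  c_3 = 66 = 1·5^0 + 3·5^1 + 2·5^2
  c_4 = 114 = 4·5^0 + 2·5^1 + 4·5^2
  c_5 = 88 = 3·5^0 + 2·5^1 + 3·5^2
  c_6 = 19 = 4·5^0 + 3·5^1
  c_7 = 8 = 3·5^0 + 1·5^1
Factor λ_0 = (0, 4, 1, 4, 3, 4, 3)
Factor λ_1 = (4, 4, 3, 2, 2, 3, 1)
Factor λ_2 = (3, 1, 2, 4, 3, 0, 0)

((0, 4, 1, 4, 3, 4, 3), (4, 4, 3, 2, 2, 3, 1), (3, 1, 2, 4, 3, 0, 0))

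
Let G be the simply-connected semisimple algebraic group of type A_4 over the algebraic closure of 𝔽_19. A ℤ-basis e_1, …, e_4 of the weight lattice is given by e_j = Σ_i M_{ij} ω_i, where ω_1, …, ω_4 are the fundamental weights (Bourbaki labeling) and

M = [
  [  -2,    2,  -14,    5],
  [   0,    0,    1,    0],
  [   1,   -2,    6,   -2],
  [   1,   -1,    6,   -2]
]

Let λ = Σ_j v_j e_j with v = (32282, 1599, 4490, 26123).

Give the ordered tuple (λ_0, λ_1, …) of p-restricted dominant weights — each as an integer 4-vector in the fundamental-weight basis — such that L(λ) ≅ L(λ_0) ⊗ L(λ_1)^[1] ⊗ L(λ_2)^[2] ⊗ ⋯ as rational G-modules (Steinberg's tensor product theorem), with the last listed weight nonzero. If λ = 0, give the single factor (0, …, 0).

((5, 6, 16, 0), (13, 8, 8, 17), (17, 12, 10, 14))

Converting to the ω-basis (c_i = row i of M dotted with v = (32282, 1599, 4490, 26123)):
  c_1 = (-2)·(32282) + 2·1599 + (-14)·(4490) + 5·26123 = 6389
  c_2 = 0·32282 + 0·1599 + 1·4490 + 0·26123 = 4490
  c_3 = 1·32282 + (-2)·(1599) + 6·4490 + (-2)·(26123) = 3778
  c_4 = 1·32282 + (-1)·(1599) + 6·4490 + (-2)·(26123) = 5377
Writing each c_i in base p = 19:
  c_1 = 6389 = 5·19^0 + 13·19^1 + 17·19^2
  c_2 = 4490 = 6·19^0 + 8·19^1 + 12·19^2
  c_3 = 3778 = 16·19^0 + 8·19^1 + 10·19^2
  c_4 = 5377 = 0·19^0 + 17·19^1 + 14·19^2
Factor λ_0 = (5, 6, 16, 0)
Factor λ_1 = (13, 8, 8, 17)
Factor λ_2 = (17, 12, 10, 14)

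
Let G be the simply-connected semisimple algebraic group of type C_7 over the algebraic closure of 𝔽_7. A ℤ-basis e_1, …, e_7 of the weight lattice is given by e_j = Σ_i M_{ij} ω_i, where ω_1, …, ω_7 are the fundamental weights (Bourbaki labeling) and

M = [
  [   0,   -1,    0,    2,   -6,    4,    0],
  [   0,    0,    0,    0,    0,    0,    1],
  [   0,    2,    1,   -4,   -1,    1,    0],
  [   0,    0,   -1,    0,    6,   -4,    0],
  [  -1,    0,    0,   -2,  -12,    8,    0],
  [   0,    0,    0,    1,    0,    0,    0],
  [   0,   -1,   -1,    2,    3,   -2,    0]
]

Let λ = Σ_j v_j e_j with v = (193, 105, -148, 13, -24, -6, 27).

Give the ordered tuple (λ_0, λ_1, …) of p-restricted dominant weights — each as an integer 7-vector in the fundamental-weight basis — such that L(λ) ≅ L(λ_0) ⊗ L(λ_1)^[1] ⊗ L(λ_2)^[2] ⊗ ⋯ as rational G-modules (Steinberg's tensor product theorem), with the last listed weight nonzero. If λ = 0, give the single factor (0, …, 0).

In the fundamental-weight basis, λ has coordinates c = M·v (v = (193, 105, -148, 13, -24, -6, 27)):
  c_1 = (0)·(193) + (-1)·(105) + (0)·(-148) + (2)·(13) + (-6)·(-24) + (4)·(-6) + (0)·(27) = 41
  c_2 = (0)·(193) + (0)·(105) + (0)·(-148) + (0)·(13) + (0)·(-24) + (0)·(-6) + (1)·(27) = 27
  c_3 = (0)·(193) + (2)·(105) + (1)·(-148) + (-4)·(13) + (-1)·(-24) + (1)·(-6) + (0)·(27) = 28
  c_4 = (0)·(193) + (0)·(105) + (-1)·(-148) + (0)·(13) + (6)·(-24) + (-4)·(-6) + (0)·(27) = 28
  c_5 = (-1)·(193) + (0)·(105) + (0)·(-148) + (-2)·(13) + (-12)·(-24) + (8)·(-6) + (0)·(27) = 21
  c_6 = (0)·(193) + (0)·(105) + (0)·(-148) + (1)·(13) + (0)·(-24) + (0)·(-6) + (0)·(27) = 13
  c_7 = (0)·(193) + (-1)·(105) + (-1)·(-148) + (2)·(13) + (3)·(-24) + (-2)·(-6) + (0)·(27) = 9
p = 7; digits c_i = Σ_j d_{ij}·7^j, 0 ≤ d_{ij} < 7:
  c_1 = 41 = 6·7^0 + 5·7^1
  c_2 = 27 = 6·7^0 + 3·7^1
  c_3 = 28 = 0·7^0 + 4·7^1
  c_4 = 28 = 0·7^0 + 4·7^1
  c_5 = 21 = 0·7^0 + 3·7^1
  c_6 = 13 = 6·7^0 + 1·7^1
  c_7 = 9 = 2·7^0 + 1·7^1
Factor λ_0 = (6, 6, 0, 0, 0, 6, 2)
Factor λ_1 = (5, 3, 4, 4, 3, 1, 1)

((6, 6, 0, 0, 0, 6, 2), (5, 3, 4, 4, 3, 1, 1))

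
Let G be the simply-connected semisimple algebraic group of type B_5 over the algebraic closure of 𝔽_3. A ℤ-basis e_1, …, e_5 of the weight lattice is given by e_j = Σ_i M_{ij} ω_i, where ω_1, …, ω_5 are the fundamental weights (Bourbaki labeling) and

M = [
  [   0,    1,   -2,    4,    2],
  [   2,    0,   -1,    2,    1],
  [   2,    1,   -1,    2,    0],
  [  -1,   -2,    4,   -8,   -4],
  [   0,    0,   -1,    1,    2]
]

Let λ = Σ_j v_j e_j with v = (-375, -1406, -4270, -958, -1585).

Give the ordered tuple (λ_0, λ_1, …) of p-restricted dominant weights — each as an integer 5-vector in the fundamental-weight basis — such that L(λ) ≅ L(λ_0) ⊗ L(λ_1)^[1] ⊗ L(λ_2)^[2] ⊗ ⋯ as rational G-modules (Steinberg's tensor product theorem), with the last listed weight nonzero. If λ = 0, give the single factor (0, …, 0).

((0, 1, 0, 0, 1), (2, 0, 0, 1, 2), (2, 2, 1, 0, 0), (1, 0, 1, 1, 2), (1, 0, 2, 1, 1))

ω-coordinates c = M·v, v = (-375, -1406, -4270, -958, -1585):
  c_1 = 0*-375 + 1*-1406 + -2*-4270 + 4*-958 + 2*-1585 = 132
  c_2 = 2*-375 + 0*-1406 + -1*-4270 + 2*-958 + 1*-1585 = 19
  c_3 = 2*-375 + 1*-1406 + -1*-4270 + 2*-958 + 0*-1585 = 198
  c_4 = -1*-375 + -2*-1406 + 4*-4270 + -8*-958 + -4*-1585 = 111
  c_5 = 0*-375 + 0*-1406 + -1*-4270 + 1*-958 + 2*-1585 = 142
Writing each c_i in base p = 3:
  c_1 = 132 = 0·3^0 + 2·3^1 + 2·3^2 + 1·3^3 + 1·3^4
  c_2 = 19 = 1·3^0 + 0·3^1 + 2·3^2
  c_3 = 198 = 0·3^0 + 0·3^1 + 1·3^2 + 1·3^3 + 2·3^4
  c_4 = 111 = 0·3^0 + 1·3^1 + 0·3^2 + 1·3^3 + 1·3^4
  c_5 = 142 = 1·3^0 + 2·3^1 + 0·3^2 + 2·3^3 + 1·3^4
λ_0 = (0, 1, 0, 0, 1)
λ_1 = (2, 0, 0, 1, 2)
λ_2 = (2, 2, 1, 0, 0)
λ_3 = (1, 0, 1, 1, 2)
λ_4 = (1, 0, 2, 1, 1)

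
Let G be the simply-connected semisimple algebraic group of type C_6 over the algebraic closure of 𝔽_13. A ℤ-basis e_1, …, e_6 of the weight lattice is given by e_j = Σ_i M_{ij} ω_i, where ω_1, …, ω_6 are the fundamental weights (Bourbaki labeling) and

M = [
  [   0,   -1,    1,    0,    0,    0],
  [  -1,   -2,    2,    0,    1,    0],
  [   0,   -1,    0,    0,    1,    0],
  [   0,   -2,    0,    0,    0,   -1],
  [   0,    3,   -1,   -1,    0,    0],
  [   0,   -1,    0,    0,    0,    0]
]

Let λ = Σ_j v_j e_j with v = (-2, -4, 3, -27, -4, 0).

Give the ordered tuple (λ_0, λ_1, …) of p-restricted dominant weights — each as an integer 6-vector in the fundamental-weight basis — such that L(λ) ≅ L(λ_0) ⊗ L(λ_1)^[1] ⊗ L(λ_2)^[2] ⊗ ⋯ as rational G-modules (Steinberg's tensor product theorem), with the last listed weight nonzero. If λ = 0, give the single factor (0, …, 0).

((7, 12, 0, 8, 12, 4),)

Compute c_i = Σ_j M_{ij} v_j with v = (-2, -4, 3, -27, -4, 0):
  c_1 = (0)·(-2) + (-1)·(-4) + (1)·(3) + (0)·(-27) + (0)·(-4) + (0)·(0) = 7
  c_2 = (-1)·(-2) + (-2)·(-4) + (2)·(3) + (0)·(-27) + (1)·(-4) + (0)·(0) = 12
  c_3 = (0)·(-2) + (-1)·(-4) + (0)·(3) + (0)·(-27) + (1)·(-4) + (0)·(0) = 0
  c_4 = (0)·(-2) + (-2)·(-4) + (0)·(3) + (0)·(-27) + (0)·(-4) + (-1)·(0) = 8
  c_5 = (0)·(-2) + (3)·(-4) + (-1)·(3) + (-1)·(-27) + (0)·(-4) + (0)·(0) = 12
  c_6 = (0)·(-2) + (-1)·(-4) + (0)·(3) + (0)·(-27) + (0)·(-4) + (0)·(0) = 4
Expand coordinatewise in base 13:
  c_1 = 7 = 7·13^0
  c_2 = 12 = 12·13^0
  c_3 = 0
  c_4 = 8 = 8·13^0
  c_5 = 12 = 12·13^0
  c_6 = 4 = 4·13^0
λ_0 = (7, 12, 0, 8, 12, 4)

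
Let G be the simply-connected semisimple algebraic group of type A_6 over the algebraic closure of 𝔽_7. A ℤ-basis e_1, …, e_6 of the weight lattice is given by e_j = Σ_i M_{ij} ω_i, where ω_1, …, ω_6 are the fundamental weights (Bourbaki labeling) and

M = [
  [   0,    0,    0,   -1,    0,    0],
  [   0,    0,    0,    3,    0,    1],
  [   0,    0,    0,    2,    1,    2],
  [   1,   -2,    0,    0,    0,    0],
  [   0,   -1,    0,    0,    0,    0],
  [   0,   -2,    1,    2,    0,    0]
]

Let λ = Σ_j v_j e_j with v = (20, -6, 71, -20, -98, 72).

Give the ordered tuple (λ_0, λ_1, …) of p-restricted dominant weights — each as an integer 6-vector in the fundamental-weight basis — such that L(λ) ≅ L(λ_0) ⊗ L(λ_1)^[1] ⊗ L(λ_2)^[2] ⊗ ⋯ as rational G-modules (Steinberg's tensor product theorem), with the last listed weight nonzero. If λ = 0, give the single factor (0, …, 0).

((6, 5, 6, 4, 6, 1), (2, 1, 0, 4, 0, 6))

Compute c_i = Σ_j M_{ij} v_j with v = (20, -6, 71, -20, -98, 72):
  c_1 = (0)·(20) + (0)·(-6) + (0)·(71) + (-1)·(-20) + (0)·(-98) + (0)·(72) = 20
  c_2 = (0)·(20) + (0)·(-6) + (0)·(71) + (3)·(-20) + (0)·(-98) + (1)·(72) = 12
  c_3 = (0)·(20) + (0)·(-6) + (0)·(71) + (2)·(-20) + (1)·(-98) + (2)·(72) = 6
  c_4 = (1)·(20) + (-2)·(-6) + (0)·(71) + (0)·(-20) + (0)·(-98) + (0)·(72) = 32
  c_5 = (0)·(20) + (-1)·(-6) + (0)·(71) + (0)·(-20) + (0)·(-98) + (0)·(72) = 6
  c_6 = (0)·(20) + (-2)·(-6) + (1)·(71) + (2)·(-20) + (0)·(-98) + (0)·(72) = 43
Expand coordinatewise in base 7:
  c_1 = 20 = 6·7^0 + 2·7^1
  c_2 = 12 = 5·7^0 + 1·7^1
  c_3 = 6 = 6·7^0
  c_4 = 32 = 4·7^0 + 4·7^1
  c_5 = 6 = 6·7^0
  c_6 = 43 = 1·7^0 + 6·7^1
Factor λ_0 = (6, 5, 6, 4, 6, 1)
Factor λ_1 = (2, 1, 0, 4, 0, 6)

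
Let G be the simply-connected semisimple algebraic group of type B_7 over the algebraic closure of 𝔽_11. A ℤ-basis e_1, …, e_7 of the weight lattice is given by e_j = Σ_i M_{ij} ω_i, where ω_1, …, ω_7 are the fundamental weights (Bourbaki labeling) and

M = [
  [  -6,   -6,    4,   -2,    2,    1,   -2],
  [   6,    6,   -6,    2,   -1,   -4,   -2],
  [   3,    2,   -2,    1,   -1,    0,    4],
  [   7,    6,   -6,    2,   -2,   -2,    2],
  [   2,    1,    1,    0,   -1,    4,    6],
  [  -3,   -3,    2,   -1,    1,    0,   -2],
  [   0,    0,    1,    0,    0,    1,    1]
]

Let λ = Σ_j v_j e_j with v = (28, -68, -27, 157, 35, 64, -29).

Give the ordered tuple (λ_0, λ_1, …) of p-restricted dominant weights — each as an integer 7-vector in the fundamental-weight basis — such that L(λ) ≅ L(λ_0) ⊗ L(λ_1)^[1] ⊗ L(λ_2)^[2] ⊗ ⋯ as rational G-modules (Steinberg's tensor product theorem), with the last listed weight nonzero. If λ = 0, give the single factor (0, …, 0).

((10, 3, 8, 8, 8, 2, 8),)

Converting to the ω-basis (c_i = row i of M dotted with v = (28, -68, -27, 157, 35, 64, -29)):
  c_1 = -6*28 + -6*-68 + 4*-27 + -2*157 + 2*35 + 1*64 + -2*-29 = 10
  c_2 = 6*28 + 6*-68 + -6*-27 + 2*157 + -1*35 + -4*64 + -2*-29 = 3
  c_3 = 3*28 + 2*-68 + -2*-27 + 1*157 + -1*35 + 0*64 + 4*-29 = 8
  c_4 = 7*28 + 6*-68 + -6*-27 + 2*157 + -2*35 + -2*64 + 2*-29 = 8
  c_5 = 2*28 + 1*-68 + 1*-27 + 0*157 + -1*35 + 4*64 + 6*-29 = 8
  c_6 = -3*28 + -3*-68 + 2*-27 + -1*157 + 1*35 + 0*64 + -2*-29 = 2
  c_7 = 0*28 + 0*-68 + 1*-27 + 0*157 + 0*35 + 1*64 + 1*-29 = 8
Base-11 expansion of each c_i:
  c_1 = 10 = 10·11^0
  c_2 = 3 = 3·11^0
  c_3 = 8 = 8·11^0
  c_4 = 8 = 8·11^0
  c_5 = 8 = 8·11^0
  c_6 = 2 = 2·11^0
  c_7 = 8 = 8·11^0
Factor λ_0 = (10, 3, 8, 8, 8, 2, 8)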